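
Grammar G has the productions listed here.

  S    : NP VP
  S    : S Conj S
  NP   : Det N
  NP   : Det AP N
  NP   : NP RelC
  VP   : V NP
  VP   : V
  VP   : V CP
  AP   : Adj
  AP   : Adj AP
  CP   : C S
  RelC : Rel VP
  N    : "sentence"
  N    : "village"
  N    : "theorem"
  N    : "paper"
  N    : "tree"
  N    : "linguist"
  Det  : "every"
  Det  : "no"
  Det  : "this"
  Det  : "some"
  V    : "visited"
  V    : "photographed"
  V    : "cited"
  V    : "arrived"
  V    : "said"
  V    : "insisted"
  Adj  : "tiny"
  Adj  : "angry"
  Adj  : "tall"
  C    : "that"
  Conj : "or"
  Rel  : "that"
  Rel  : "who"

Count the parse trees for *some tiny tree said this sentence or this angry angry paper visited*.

[S [S [NP [Det some] [AP [Adj tiny]] [N tree]] [VP [V said] [NP [Det this] [N sentence]]]] [Conj or] [S [NP [Det this] [AP [Adj angry] [AP [Adj angry]]] [N paper]] [VP [V visited]]]]
No rule offers an alternative attachment or grouping for any span, so this is the only derivation.

1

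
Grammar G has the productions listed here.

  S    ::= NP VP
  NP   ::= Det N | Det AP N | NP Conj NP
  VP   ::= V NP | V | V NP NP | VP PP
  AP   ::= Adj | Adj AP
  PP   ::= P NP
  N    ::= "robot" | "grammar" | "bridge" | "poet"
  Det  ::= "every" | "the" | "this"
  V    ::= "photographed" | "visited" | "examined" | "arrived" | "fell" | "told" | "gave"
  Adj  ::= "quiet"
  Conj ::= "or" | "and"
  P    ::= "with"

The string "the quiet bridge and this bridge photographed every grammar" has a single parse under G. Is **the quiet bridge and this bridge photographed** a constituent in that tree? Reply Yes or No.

[S [NP [NP [Det the] [AP [Adj quiet]] [N bridge]] [Conj and] [NP [Det this] [N bridge]]] [VP [V photographed] [NP [Det every] [N grammar]]]]
The smallest constituent containing 'the quiet bridge and this bridge photographed' is the S spanning 'the quiet bridge and this bridge photographed every grammar'; no single node in the tree dominates exactly the given words.

No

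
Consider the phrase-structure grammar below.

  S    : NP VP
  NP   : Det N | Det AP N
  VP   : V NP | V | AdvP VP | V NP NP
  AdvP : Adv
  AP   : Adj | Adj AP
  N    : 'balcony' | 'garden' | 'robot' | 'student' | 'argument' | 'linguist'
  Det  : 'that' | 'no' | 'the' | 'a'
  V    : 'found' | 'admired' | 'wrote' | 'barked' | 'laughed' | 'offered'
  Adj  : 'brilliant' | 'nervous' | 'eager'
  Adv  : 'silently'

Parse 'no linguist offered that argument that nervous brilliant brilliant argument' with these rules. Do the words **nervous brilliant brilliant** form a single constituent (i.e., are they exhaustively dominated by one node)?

[S [NP [Det no] [N linguist]] [VP [V offered] [NP [Det that] [N argument]] [NP [Det that] [AP [Adj nervous] [AP [Adj brilliant] [AP [Adj brilliant]]]] [N argument]]]]
The words 'nervous brilliant brilliant' are exhaustively dominated by a single AP node (built by AP → Adj AP), so they form a constituent.

Yes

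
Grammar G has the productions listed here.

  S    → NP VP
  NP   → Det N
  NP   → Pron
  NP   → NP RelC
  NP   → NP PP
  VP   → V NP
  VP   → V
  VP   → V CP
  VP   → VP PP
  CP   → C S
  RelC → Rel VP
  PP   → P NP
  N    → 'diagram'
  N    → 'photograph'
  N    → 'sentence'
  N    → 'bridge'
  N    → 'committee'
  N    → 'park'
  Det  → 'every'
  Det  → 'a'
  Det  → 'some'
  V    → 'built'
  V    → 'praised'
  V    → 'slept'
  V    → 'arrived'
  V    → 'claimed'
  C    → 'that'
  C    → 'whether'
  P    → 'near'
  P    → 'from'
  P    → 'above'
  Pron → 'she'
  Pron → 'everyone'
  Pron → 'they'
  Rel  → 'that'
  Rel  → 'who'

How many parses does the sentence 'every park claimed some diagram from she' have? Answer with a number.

2

The two bracketings:
[S [NP [Det every] [N park]] [VP [V claimed] [NP [NP [Det some] [N diagram]] [PP [P from] [NP [Pron she]]]]]]
[S [NP [Det every] [N park]] [VP [VP [V claimed] [NP [Det some] [N diagram]]] [PP [P from] [NP [Pron she]]]]]
The difference turns on whether NP → NP PP is used at the relevant span, versus an alternative expansion of NP.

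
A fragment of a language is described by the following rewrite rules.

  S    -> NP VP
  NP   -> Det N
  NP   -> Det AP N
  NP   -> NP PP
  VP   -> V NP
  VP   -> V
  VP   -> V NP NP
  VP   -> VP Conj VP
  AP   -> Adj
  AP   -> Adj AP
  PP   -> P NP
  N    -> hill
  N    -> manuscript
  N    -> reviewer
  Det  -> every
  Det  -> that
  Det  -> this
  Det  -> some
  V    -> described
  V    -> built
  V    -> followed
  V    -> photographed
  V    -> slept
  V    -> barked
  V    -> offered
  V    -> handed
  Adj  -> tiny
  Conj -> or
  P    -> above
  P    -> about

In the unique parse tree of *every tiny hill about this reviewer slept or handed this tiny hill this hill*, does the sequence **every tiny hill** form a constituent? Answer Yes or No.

[S [NP [NP [Det every] [AP [Adj tiny]] [N hill]] [PP [P about] [NP [Det this] [N reviewer]]]] [VP [VP [V slept]] [Conj or] [VP [V handed] [NP [Det this] [AP [Adj tiny]] [N hill]] [NP [Det this] [N hill]]]]]
The words 'every tiny hill' are exhaustively dominated by a single NP node (built by NP → Det AP N), so they form a constituent.

Yes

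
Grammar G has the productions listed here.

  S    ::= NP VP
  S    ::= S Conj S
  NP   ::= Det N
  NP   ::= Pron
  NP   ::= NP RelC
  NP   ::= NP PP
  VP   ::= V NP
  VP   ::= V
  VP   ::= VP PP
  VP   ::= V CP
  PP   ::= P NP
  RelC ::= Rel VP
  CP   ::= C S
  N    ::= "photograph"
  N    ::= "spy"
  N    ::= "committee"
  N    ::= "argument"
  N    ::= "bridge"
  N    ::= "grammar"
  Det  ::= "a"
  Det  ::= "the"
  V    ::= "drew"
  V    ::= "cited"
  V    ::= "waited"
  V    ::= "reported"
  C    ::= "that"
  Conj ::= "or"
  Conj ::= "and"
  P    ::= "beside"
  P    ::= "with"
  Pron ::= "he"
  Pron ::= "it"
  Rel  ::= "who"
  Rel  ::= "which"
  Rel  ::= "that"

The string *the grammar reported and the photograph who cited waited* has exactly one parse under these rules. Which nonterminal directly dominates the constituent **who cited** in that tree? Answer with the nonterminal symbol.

S
  S
    NP
      Det: the
      N: grammar
    VP
      V: reported
  Conj: and
  S
    NP
      NP
        Det: the
        N: photograph
      RelC
        Rel: who
        VP
          V: cited
    VP
      V: waited
The span 'who cited' is the RelC node built by RelC → Rel VP.
Its mother is the NP built by NP → NP RelC.

NP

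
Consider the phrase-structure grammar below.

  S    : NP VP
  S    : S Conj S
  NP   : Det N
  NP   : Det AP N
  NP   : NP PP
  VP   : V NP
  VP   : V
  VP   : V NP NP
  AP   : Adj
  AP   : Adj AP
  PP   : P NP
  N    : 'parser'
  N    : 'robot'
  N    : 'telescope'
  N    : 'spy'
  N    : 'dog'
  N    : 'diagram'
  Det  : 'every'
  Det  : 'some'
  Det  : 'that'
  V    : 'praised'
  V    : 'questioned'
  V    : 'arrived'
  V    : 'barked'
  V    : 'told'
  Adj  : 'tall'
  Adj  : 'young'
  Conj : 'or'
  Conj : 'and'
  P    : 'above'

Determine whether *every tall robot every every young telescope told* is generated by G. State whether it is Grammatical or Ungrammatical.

Ungrammatical

A Det word can never sit immediately before a Det word in any string this grammar generates, so the substring 'every every' rules out a derivation.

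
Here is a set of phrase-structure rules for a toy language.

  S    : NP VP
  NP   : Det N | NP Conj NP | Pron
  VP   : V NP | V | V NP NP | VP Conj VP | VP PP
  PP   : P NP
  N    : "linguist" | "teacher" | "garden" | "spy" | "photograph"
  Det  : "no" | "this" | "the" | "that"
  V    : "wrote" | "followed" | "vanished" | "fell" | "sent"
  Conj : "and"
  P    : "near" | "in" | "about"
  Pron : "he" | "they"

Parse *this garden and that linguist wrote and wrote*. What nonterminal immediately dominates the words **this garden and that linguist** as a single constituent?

NP

S
  NP
    NP
      Det: this
      N: garden
    Conj: and
    NP
      Det: that
      N: linguist
  VP
    VP
      V: wrote
    Conj: and
    VP
      V: wrote
The span 'this garden and that linguist' is the NP node built by NP → NP Conj NP.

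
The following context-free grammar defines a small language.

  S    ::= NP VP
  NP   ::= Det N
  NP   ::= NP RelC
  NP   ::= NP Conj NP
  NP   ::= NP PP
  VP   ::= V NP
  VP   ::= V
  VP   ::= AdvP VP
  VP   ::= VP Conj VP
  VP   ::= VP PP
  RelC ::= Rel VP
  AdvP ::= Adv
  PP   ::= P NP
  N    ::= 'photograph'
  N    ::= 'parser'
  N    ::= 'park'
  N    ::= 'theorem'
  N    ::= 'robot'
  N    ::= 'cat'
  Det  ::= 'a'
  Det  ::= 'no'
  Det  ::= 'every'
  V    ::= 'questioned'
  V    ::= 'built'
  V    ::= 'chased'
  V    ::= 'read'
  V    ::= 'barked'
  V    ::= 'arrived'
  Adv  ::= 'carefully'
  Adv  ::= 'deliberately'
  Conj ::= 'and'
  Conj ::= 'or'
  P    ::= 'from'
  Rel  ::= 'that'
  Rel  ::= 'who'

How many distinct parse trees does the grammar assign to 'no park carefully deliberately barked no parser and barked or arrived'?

9

Two of the 9 distinct bracketings:
[S [NP [Det no] [N park]] [VP [AdvP [Adv carefully]] [VP [AdvP [Adv deliberately]] [VP [VP [V barked] [NP [Det no] [N parser]]] [Conj and] [VP [VP [V barked]] [Conj or] [VP [V arrived]]]]]]]
[S [NP [Det no] [N park]] [VP [AdvP [Adv carefully]] [VP [AdvP [Adv deliberately]] [VP [VP [VP [V barked] [NP [Det no] [N parser]]] [Conj and] [VP [V barked]]] [Conj or] [VP [V arrived]]]]]]
The trees differ in how a recursive rule is bracketed over the same span.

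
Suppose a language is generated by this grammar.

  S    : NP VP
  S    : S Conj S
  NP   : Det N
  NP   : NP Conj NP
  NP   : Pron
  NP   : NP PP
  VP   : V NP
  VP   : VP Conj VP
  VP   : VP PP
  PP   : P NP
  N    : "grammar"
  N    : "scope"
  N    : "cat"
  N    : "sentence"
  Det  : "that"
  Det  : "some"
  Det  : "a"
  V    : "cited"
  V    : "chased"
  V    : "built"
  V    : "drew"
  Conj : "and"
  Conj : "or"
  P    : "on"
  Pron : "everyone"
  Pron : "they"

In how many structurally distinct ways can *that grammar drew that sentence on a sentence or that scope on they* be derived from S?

Two of the 10 distinct bracketings:
[S [NP [Det that] [N grammar]] [VP [V drew] [NP [NP [NP [Det that] [N sentence]] [PP [P on] [NP [Det a] [N sentence]]]] [Conj or] [NP [NP [Det that] [N scope]] [PP [P on] [NP [Pron they]]]]]]]
[S [NP [Det that] [N grammar]] [VP [V drew] [NP [NP [Det that] [N sentence]] [PP [P on] [NP [NP [Det a] [N sentence]] [Conj or] [NP [NP [Det that] [N scope]] [PP [P on] [NP [Pron they]]]]]]]]]
The trees differ in how a recursive rule is bracketed over the same span.

10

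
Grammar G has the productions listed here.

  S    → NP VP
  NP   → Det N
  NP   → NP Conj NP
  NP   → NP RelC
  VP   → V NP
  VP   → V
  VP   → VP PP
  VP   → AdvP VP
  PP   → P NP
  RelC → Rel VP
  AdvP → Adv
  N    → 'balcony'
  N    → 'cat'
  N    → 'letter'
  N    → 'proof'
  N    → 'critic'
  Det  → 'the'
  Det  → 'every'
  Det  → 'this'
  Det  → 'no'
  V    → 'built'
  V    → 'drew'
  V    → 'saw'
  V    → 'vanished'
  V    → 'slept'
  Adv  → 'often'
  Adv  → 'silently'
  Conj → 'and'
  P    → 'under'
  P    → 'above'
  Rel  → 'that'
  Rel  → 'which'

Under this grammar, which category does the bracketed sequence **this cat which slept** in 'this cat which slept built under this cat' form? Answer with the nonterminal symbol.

[S [NP [NP [Det this] [N cat]] [RelC [Rel which] [VP [V slept]]]] [VP [VP [V built]] [PP [P under] [NP [Det this] [N cat]]]]]
The span 'this cat which slept' is the NP node built by NP → NP RelC.

NP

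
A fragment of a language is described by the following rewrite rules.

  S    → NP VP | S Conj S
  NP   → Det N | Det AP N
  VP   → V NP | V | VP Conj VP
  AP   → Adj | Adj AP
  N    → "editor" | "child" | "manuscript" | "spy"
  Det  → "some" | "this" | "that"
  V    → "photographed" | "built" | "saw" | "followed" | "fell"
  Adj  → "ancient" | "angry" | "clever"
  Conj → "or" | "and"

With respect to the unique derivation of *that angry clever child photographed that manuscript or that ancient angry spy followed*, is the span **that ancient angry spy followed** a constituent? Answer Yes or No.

[S [S [NP [Det that] [AP [Adj angry] [AP [Adj clever]]] [N child]] [VP [V photographed] [NP [Det that] [N manuscript]]]] [Conj or] [S [NP [Det that] [AP [Adj ancient] [AP [Adj angry]]] [N spy]] [VP [V followed]]]]
The words 'that ancient angry spy followed' are exhaustively dominated by a single S node (built by S → NP VP), so they form a constituent.

Yes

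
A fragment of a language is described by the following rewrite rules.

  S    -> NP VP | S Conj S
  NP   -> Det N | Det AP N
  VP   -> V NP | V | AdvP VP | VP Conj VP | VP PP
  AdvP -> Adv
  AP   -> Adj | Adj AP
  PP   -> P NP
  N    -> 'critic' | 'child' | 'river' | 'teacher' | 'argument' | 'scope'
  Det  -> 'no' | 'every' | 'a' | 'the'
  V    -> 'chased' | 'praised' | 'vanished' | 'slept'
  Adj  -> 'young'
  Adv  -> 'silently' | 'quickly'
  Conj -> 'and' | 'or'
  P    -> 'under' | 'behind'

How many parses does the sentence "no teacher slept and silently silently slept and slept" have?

4

Two of the 4 distinct bracketings:
[S [NP [Det no] [N teacher]] [VP [VP [V slept]] [Conj and] [VP [AdvP [Adv silently]] [VP [AdvP [Adv silently]] [VP [VP [V slept]] [Conj and] [VP [V slept]]]]]]]
[S [NP [Det no] [N teacher]] [VP [VP [V slept]] [Conj and] [VP [AdvP [Adv silently]] [VP [VP [AdvP [Adv silently]] [VP [V slept]]] [Conj and] [VP [V slept]]]]]]
The trees differ in how a recursive rule is bracketed over the same span.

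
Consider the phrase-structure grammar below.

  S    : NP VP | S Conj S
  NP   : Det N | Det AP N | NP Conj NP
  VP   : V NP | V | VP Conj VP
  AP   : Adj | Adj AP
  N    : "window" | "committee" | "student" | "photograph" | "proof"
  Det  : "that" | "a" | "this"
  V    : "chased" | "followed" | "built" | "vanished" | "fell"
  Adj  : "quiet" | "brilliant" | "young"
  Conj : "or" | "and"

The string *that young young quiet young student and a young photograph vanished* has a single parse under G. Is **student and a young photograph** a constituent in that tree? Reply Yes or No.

No

[S [NP [NP [Det that] [AP [Adj young] [AP [Adj young] [AP [Adj quiet] [AP [Adj young]]]]] [N student]] [Conj and] [NP [Det a] [AP [Adj young]] [N photograph]]] [VP [V vanished]]]
The smallest constituent containing 'student and a young photograph' is the NP spanning 'that young young quiet young student and a young photograph'; no single node in the tree dominates exactly the given words.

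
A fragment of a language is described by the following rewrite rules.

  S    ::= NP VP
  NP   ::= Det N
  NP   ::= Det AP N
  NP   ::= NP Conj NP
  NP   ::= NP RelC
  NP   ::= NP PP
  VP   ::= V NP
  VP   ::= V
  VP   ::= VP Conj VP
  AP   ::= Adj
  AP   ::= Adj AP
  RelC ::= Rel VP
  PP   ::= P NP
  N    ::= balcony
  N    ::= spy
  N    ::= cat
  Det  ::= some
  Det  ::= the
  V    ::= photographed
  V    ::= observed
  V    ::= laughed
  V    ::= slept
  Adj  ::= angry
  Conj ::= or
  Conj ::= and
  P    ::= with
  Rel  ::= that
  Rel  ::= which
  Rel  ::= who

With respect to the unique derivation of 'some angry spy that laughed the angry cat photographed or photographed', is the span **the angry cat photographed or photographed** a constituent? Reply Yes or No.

[S [NP [NP [Det some] [AP [Adj angry]] [N spy]] [RelC [Rel that] [VP [V laughed] [NP [Det the] [AP [Adj angry]] [N cat]]]]] [VP [VP [V photographed]] [Conj or] [VP [V photographed]]]]
The smallest constituent containing 'the angry cat photographed or photographed' is the S spanning 'some angry spy that laughed the angry cat photographed or photographed'; no single node in the tree dominates exactly the given words.

No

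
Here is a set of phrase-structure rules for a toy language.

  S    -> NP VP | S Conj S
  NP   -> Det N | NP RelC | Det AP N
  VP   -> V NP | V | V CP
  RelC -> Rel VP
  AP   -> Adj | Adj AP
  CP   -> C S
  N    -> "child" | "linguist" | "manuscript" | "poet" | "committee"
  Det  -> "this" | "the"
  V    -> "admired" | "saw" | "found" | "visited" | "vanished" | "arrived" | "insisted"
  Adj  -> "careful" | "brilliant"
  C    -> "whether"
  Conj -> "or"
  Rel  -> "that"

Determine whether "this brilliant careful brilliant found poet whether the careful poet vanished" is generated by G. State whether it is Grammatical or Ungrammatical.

Ungrammatical

An Adj word can never sit immediately before a V word in any string this grammar generates, so the substring 'brilliant found' rules out a derivation.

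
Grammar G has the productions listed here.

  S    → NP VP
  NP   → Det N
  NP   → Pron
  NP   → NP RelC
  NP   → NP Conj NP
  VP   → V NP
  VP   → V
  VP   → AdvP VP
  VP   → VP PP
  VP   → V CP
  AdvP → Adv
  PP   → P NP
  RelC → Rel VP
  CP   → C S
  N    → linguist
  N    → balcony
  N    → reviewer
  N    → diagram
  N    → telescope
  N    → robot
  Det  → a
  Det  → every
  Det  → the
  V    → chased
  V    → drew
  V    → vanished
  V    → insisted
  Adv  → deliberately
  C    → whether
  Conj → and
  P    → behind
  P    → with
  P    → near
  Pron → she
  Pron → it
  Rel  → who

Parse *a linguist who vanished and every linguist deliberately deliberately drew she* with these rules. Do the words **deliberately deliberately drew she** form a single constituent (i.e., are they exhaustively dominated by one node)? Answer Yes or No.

[S [NP [NP [NP [Det a] [N linguist]] [RelC [Rel who] [VP [V vanished]]]] [Conj and] [NP [Det every] [N linguist]]] [VP [AdvP [Adv deliberately]] [VP [AdvP [Adv deliberately]] [VP [V drew] [NP [Pron she]]]]]]
The words 'deliberately deliberately drew she' are exhaustively dominated by a single VP node (built by VP → AdvP VP), so they form a constituent.

Yes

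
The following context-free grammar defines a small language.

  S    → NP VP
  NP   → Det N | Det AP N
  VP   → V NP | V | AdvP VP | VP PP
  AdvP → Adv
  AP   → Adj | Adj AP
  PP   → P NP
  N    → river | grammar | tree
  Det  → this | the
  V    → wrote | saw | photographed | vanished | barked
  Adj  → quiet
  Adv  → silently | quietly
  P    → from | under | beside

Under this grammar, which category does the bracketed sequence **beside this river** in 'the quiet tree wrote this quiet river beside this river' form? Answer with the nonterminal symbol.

PP

S
  NP
    Det: the
    AP
      Adj: quiet
    N: tree
  VP
    VP
      V: wrote
      NP
        Det: this
        AP
          Adj: quiet
        N: river
    PP
      P: beside
      NP
        Det: this
        N: river
The span 'beside this river' is the PP node built by PP → P NP.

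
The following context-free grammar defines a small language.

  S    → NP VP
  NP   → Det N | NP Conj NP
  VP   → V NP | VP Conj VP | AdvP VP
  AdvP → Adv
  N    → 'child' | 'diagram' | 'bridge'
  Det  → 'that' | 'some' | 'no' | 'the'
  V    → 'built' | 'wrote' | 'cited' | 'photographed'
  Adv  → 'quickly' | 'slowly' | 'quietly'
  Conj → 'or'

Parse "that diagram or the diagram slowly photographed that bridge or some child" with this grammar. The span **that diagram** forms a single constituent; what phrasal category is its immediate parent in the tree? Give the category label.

S
  NP
    NP
      Det: that
      N: diagram
    Conj: or
    NP
      Det: the
      N: diagram
  VP
    AdvP
      Adv: slowly
    VP
      V: photographed
      NP
        NP
          Det: that
          N: bridge
        Conj: or
        NP
          Det: some
          N: child
The span 'that diagram' is the NP node built by NP → Det N.
Its mother is the NP built by NP → NP Conj NP.

NP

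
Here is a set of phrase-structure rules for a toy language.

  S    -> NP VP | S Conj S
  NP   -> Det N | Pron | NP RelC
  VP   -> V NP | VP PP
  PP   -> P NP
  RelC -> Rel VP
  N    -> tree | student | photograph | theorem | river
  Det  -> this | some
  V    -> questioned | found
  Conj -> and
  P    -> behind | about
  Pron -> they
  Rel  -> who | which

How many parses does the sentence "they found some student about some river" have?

[S [NP [Pron they]] [VP [VP [V found] [NP [Det some] [N student]]] [PP [P about] [NP [Det some] [N river]]]]]
No rule offers an alternative attachment or grouping for any span, so this is the only derivation.

1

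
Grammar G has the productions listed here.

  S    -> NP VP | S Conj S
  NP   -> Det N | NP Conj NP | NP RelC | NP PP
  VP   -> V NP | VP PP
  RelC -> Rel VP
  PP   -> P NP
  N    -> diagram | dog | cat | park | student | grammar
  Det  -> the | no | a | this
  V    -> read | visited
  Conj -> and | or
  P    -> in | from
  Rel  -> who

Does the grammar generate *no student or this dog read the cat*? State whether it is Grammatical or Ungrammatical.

S
  NP
    NP
      Det: no
      N: student
    Conj: or
    NP
      Det: this
      N: dog
  VP
    V: read
    NP
      Det: the
      N: cat
The bracketing above is licensed at every node by one of the given productions, with S at the root.

Grammatical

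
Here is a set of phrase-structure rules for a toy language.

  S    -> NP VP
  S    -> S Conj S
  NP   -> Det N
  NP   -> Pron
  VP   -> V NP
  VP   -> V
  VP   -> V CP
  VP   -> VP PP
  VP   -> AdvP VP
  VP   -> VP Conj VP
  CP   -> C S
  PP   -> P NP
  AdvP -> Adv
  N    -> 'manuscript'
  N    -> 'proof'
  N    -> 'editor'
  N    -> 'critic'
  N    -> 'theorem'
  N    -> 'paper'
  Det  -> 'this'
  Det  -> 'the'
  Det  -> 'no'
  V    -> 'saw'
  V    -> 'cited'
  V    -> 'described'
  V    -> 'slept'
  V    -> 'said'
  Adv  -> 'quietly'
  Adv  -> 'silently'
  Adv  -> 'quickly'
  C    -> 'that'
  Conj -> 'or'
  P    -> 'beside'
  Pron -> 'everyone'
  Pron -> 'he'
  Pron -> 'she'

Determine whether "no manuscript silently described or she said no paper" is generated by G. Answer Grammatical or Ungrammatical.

[S [S [NP [Det no] [N manuscript]] [VP [AdvP [Adv silently]] [VP [V described]]]] [Conj or] [S [NP [Pron she]] [VP [V said] [NP [Det no] [N paper]]]]]
Each bracket corresponds to one application of a listed rule, so the string is derivable from S.

Grammatical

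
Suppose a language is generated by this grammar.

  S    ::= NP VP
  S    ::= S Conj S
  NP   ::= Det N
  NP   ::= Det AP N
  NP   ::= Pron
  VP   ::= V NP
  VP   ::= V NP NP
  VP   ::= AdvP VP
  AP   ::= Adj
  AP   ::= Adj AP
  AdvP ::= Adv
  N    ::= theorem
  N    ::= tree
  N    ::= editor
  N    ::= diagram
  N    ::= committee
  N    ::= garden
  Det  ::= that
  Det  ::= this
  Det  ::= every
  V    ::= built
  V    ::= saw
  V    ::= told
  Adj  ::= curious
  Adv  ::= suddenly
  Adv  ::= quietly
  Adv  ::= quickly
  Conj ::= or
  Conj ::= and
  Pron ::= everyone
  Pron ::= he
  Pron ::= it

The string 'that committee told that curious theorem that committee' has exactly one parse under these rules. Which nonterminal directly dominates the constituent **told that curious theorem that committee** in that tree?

S

S
  NP
    Det: that
    N: committee
  VP
    V: told
    NP
      Det: that
      AP
        Adj: curious
      N: theorem
    NP
      Det: that
      N: committee
The span 'told that curious theorem that committee' is the VP node built by VP → V NP NP.
Its mother is the S built by S → NP VP.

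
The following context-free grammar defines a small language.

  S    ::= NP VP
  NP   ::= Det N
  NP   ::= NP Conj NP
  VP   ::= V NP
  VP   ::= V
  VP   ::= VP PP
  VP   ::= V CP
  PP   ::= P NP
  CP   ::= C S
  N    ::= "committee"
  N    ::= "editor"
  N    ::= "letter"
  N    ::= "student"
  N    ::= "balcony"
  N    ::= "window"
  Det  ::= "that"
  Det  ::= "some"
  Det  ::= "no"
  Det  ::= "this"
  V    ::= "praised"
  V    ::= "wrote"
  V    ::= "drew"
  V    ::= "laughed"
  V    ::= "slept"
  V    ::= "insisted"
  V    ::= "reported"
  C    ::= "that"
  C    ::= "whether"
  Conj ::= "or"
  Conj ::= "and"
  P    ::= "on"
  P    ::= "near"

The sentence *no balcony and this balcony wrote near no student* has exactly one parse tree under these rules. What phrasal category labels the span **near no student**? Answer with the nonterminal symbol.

S
  NP
    NP
      Det: no
      N: balcony
    Conj: and
    NP
      Det: this
      N: balcony
  VP
    VP
      V: wrote
    PP
      P: near
      NP
        Det: no
        N: student
The span 'near no student' is the PP node built by PP → P NP.

PP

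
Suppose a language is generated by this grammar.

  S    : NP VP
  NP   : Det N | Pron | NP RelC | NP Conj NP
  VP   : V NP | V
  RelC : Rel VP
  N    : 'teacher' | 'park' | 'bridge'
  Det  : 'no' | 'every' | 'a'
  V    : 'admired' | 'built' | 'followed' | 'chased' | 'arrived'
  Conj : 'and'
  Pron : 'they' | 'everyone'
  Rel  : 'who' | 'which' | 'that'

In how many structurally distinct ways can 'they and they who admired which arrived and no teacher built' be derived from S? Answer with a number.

4

Two of the 4 distinct bracketings:
[S [NP [NP [Pron they]] [Conj and] [NP [NP [NP [NP [Pron they]] [RelC [Rel who] [VP [V admired]]]] [RelC [Rel which] [VP [V arrived]]]] [Conj and] [NP [Det no] [N teacher]]]] [VP [V built]]]
[S [NP [NP [NP [NP [NP [Pron they]] [Conj and] [NP [Pron they]]] [RelC [Rel who] [VP [V admired]]]] [RelC [Rel which] [VP [V arrived]]]] [Conj and] [NP [Det no] [N teacher]]] [VP [V built]]]
The trees differ in how a recursive rule is bracketed over the same span.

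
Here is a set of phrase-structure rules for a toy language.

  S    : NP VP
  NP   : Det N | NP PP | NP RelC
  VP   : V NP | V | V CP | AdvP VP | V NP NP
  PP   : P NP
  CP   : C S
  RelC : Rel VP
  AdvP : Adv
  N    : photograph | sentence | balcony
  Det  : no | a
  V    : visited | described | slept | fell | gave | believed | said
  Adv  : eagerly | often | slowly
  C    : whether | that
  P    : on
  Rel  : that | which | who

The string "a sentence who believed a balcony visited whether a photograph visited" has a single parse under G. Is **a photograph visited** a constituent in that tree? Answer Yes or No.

Yes

[S [NP [NP [Det a] [N sentence]] [RelC [Rel who] [VP [V believed] [NP [Det a] [N balcony]]]]] [VP [V visited] [CP [C whether] [S [NP [Det a] [N photograph]] [VP [V visited]]]]]]
The words 'a photograph visited' are exhaustively dominated by a single S node (built by S → NP VP), so they form a constituent.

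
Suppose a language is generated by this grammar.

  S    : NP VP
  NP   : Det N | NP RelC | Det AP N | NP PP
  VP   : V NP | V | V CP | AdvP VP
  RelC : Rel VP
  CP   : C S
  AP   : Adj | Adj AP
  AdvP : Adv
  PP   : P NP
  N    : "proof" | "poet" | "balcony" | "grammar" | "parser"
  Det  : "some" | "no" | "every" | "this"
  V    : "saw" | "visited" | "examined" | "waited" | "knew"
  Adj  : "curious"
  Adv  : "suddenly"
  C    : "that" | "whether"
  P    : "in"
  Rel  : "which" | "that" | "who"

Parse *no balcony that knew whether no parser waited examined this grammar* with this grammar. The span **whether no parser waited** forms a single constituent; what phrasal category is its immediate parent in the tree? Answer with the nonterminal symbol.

S
  NP
    NP
      Det: no
      N: balcony
    RelC
      Rel: that
      VP
        V: knew
        CP
          C: whether
          S
            NP
              Det: no
              N: parser
            VP
              V: waited
  VP
    V: examined
    NP
      Det: this
      N: grammar
The span 'whether no parser waited' is the CP node built by CP → C S.
Its mother is the VP built by VP → V CP.

VP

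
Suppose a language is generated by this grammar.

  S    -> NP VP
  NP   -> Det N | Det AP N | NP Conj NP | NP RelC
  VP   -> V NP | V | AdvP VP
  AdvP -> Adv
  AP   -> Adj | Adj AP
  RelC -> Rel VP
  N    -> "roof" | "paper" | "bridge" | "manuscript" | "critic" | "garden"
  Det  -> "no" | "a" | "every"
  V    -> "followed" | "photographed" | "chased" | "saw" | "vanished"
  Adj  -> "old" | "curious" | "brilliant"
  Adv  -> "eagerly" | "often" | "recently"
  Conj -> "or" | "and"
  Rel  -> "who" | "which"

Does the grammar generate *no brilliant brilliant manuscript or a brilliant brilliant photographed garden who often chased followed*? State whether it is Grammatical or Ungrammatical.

Ungrammatical

An Adj word can never sit immediately before a V word in any string this grammar generates, so the substring 'brilliant photographed' rules out a derivation.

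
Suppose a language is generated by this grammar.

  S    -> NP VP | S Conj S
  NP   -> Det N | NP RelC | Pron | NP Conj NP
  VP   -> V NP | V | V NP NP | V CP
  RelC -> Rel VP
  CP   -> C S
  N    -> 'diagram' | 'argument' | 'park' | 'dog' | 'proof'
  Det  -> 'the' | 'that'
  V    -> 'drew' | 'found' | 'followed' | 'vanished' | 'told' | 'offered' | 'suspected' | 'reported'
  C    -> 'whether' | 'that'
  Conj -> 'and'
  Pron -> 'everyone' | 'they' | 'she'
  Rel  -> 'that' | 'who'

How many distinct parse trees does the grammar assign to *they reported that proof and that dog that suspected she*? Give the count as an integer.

4

Two of the 4 distinct bracketings:
[S [NP [Pron they]] [VP [V reported] [NP [NP [NP [Det that] [N proof]] [Conj and] [NP [Det that] [N dog]]] [RelC [Rel that] [VP [V suspected] [NP [Pron she]]]]]]]
[S [NP [Pron they]] [VP [V reported] [NP [NP [Det that] [N proof]] [Conj and] [NP [NP [Det that] [N dog]] [RelC [Rel that] [VP [V suspected] [NP [Pron she]]]]]]]]
The trees differ in how a recursive rule is bracketed over the same span.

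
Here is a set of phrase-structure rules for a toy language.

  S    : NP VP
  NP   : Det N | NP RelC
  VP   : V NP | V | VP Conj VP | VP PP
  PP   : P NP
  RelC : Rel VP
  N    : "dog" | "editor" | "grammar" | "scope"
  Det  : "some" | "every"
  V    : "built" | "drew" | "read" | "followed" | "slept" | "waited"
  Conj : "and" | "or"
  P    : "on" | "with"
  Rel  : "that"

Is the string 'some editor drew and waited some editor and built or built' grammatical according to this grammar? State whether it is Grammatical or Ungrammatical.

Grammatical

[S [NP [Det some] [N editor]] [VP [VP [V drew]] [Conj and] [VP [VP [V waited] [NP [Det some] [N editor]]] [Conj and] [VP [VP [V built]] [Conj or] [VP [V built]]]]]]
Every word is introduced by a lexical rule and the phrasal rules combine the resulting categories into a single S.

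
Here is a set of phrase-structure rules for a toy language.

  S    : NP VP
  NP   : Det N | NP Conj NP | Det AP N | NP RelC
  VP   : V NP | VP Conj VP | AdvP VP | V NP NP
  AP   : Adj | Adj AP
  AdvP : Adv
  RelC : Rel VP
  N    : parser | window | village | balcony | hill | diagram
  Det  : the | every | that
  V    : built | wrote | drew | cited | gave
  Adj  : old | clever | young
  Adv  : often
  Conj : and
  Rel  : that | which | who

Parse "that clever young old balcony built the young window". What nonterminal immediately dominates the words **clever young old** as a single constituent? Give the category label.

AP

[S [NP [Det that] [AP [Adj clever] [AP [Adj young] [AP [Adj old]]]] [N balcony]] [VP [V built] [NP [Det the] [AP [Adj young]] [N window]]]]
The span 'clever young old' is the AP node built by AP → Adj AP.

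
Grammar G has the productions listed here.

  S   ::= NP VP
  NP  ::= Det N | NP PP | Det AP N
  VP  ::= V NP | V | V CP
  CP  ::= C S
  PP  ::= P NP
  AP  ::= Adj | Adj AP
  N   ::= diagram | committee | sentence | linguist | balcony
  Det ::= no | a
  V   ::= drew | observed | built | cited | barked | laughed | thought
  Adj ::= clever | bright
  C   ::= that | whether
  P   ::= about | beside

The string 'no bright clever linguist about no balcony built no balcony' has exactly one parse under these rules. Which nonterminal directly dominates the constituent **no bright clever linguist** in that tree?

NP

[S [NP [NP [Det no] [AP [Adj bright] [AP [Adj clever]]] [N linguist]] [PP [P about] [NP [Det no] [N balcony]]]] [VP [V built] [NP [Det no] [N balcony]]]]
The span 'no bright clever linguist' is the NP node built by NP → Det AP N.
Its mother is the NP built by NP → NP PP.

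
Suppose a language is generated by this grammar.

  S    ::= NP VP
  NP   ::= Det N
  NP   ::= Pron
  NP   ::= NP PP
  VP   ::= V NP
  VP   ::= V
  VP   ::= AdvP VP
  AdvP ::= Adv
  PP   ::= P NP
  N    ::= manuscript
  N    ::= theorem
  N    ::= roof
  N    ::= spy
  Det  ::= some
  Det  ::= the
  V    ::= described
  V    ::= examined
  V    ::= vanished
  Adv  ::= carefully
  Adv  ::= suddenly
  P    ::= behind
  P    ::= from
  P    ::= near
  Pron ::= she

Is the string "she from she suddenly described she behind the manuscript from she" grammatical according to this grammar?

Grammatical

[S [NP [NP [Pron she]] [PP [P from] [NP [Pron she]]]] [VP [AdvP [Adv suddenly]] [VP [V described] [NP [NP [Pron she]] [PP [P behind] [NP [NP [Det the] [N manuscript]] [PP [P from] [NP [Pron she]]]]]]]]]
Each bracket corresponds to one application of a listed rule, so the string is derivable from S.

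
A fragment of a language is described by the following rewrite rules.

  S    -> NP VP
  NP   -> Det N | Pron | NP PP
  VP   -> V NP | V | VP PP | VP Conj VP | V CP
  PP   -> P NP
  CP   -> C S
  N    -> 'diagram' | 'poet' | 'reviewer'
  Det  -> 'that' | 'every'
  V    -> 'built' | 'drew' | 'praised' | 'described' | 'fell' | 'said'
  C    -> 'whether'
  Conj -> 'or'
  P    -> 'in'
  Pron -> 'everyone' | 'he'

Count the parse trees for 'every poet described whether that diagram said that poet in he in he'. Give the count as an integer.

Two of the 9 distinct bracketings:
[S [NP [Det every] [N poet]] [VP [VP [V described] [CP [C whether] [S [NP [Det that] [N diagram]] [VP [V said] [NP [Det that] [N poet]]]]]] [PP [P in] [NP [NP [Pron he]] [PP [P in] [NP [Pron he]]]]]]]
[S [NP [Det every] [N poet]] [VP [VP [VP [V described] [CP [C whether] [S [NP [Det that] [N diagram]] [VP [V said] [NP [Det that] [N poet]]]]]] [PP [P in] [NP [Pron he]]]] [PP [P in] [NP [Pron he]]]]]
The difference turns on whether NP → NP PP is used at the relevant span, versus an alternative expansion of NP.

9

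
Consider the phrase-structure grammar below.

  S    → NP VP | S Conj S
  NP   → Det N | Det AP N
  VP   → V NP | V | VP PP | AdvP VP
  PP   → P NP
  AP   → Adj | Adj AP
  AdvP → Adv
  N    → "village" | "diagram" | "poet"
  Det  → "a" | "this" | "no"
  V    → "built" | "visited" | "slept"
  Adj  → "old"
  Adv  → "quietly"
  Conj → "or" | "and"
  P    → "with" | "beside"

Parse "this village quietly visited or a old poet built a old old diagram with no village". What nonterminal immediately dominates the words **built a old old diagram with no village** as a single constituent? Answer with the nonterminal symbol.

VP

[S [S [NP [Det this] [N village]] [VP [AdvP [Adv quietly]] [VP [V visited]]]] [Conj or] [S [NP [Det a] [AP [Adj old]] [N poet]] [VP [VP [V built] [NP [Det a] [AP [Adj old] [AP [Adj old]]] [N diagram]]] [PP [P with] [NP [Det no] [N village]]]]]]
The span 'built a old old diagram with no village' is the VP node built by VP → VP PP.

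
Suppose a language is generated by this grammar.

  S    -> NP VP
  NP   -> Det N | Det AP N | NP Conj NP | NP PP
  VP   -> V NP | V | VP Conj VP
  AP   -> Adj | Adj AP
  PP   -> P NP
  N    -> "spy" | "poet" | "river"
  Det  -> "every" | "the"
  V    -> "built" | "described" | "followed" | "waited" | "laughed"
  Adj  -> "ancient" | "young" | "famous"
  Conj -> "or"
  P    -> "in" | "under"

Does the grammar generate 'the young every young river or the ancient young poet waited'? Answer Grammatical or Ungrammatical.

An Adj word can never sit immediately before a Det word in any string this grammar generates, so the substring 'young every' rules out a derivation.

Ungrammatical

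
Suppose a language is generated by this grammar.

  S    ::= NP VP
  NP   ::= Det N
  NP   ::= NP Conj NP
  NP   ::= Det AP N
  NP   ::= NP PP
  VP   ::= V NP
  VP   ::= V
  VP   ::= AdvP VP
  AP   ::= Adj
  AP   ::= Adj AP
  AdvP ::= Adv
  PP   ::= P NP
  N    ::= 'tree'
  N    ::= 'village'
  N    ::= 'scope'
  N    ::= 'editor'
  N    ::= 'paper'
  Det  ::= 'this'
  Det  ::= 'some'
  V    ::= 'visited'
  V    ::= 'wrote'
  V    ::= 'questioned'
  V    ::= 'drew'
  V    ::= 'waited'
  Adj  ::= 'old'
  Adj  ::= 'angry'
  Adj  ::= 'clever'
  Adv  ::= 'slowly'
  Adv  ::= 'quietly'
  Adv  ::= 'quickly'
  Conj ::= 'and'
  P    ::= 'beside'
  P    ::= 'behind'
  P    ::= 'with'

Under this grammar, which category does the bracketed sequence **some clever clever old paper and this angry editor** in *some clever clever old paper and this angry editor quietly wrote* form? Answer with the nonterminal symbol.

NP

S
  NP
    NP
      Det: some
      AP
        Adj: clever
        AP
          Adj: clever
          AP
            Adj: old
      N: paper
    Conj: and
    NP
      Det: this
      AP
        Adj: angry
      N: editor
  VP
    AdvP
      Adv: quietly
    VP
      V: wrote
The span 'some clever clever old paper and this angry editor' is the NP node built by NP → NP Conj NP.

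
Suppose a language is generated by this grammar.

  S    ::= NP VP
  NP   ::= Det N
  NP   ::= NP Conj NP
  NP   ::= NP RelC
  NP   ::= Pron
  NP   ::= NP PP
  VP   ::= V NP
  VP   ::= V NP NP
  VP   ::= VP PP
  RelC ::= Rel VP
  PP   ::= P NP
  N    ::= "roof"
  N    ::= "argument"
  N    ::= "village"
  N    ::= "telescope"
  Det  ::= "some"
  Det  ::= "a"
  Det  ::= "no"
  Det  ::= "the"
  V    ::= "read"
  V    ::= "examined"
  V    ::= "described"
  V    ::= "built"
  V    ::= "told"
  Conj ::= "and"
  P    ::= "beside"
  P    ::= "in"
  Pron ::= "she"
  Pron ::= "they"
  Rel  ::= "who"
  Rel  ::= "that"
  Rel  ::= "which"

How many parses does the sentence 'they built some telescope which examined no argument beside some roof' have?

4

Two of the 4 distinct bracketings:
[S [NP [Pron they]] [VP [V built] [NP [NP [Det some] [N telescope]] [RelC [Rel which] [VP [V examined] [NP [NP [Det no] [N argument]] [PP [P beside] [NP [Det some] [N roof]]]]]]]]]
[S [NP [Pron they]] [VP [V built] [NP [NP [Det some] [N telescope]] [RelC [Rel which] [VP [VP [V examined] [NP [Det no] [N argument]]] [PP [P beside] [NP [Det some] [N roof]]]]]]]]
The difference turns on whether NP → NP PP is used at the relevant span, versus an alternative expansion of NP.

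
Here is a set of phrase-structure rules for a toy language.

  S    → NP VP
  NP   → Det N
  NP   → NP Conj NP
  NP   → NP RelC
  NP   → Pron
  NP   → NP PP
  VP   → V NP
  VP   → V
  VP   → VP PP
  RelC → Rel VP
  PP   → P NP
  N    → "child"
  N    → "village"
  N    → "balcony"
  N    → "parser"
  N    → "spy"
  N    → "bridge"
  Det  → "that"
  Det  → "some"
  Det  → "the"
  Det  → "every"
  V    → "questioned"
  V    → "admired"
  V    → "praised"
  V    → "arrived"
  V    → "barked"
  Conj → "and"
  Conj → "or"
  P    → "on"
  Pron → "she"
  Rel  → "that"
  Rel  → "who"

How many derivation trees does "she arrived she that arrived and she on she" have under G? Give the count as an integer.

3

Two of the 3 distinct bracketings:
[S [NP [Pron she]] [VP [V arrived] [NP [NP [NP [Pron she]] [RelC [Rel that] [VP [V arrived]]]] [Conj and] [NP [NP [Pron she]] [PP [P on] [NP [Pron she]]]]]]]
[S [NP [Pron she]] [VP [V arrived] [NP [NP [NP [NP [Pron she]] [RelC [Rel that] [VP [V arrived]]]] [Conj and] [NP [Pron she]]] [PP [P on] [NP [Pron she]]]]]]
The trees differ in how a recursive rule is bracketed over the same span.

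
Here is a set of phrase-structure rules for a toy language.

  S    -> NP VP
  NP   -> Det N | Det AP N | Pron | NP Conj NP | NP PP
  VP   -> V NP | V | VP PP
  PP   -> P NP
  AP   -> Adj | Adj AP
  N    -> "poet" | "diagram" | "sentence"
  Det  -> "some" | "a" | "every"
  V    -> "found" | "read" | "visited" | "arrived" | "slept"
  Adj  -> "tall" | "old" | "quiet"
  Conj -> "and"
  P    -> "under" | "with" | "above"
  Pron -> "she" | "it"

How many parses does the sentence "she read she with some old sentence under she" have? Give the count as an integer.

5

Two of the 5 distinct bracketings:
[S [NP [Pron she]] [VP [V read] [NP [NP [Pron she]] [PP [P with] [NP [NP [Det some] [AP [Adj old]] [N sentence]] [PP [P under] [NP [Pron she]]]]]]]]
[S [NP [Pron she]] [VP [V read] [NP [NP [NP [Pron she]] [PP [P with] [NP [Det some] [AP [Adj old]] [N sentence]]]] [PP [P under] [NP [Pron she]]]]]]
The trees differ in how a recursive rule is bracketed over the same span.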